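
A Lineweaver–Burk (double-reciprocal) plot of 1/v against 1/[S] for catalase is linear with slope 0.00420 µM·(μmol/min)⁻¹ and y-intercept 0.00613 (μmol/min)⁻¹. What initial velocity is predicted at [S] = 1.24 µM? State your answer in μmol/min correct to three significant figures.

The y-intercept is 1/Vmax, so Vmax = 1/0.00613 = 163 μmol/min.
The slope is Km/Vmax, so Km = 0.00420 × 163 = 0.685 µM.
Then v = 163 × 1.24/(0.685 + 1.24) = 105 μmol/min.

105 μmol/min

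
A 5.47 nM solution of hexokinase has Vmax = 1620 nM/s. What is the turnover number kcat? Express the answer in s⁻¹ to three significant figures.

kcat = Vmax/[E]total = 1620 nM/s / 5.47 nM = 296 s⁻¹.

296 s⁻¹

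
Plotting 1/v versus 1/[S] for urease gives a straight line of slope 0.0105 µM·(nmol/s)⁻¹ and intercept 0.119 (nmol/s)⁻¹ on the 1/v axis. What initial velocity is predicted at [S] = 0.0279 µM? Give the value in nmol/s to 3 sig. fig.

The y-intercept is 1/Vmax, so Vmax = 1/0.119 = 8.40 nmol/s.
The slope is Km/Vmax, so Km = 0.0105 × 8.40 = 0.0882 µM.
Then v = 8.40 × 0.0279/(0.0882 + 0.0279) = 2.02 nmol/s.

2.02 nmol/s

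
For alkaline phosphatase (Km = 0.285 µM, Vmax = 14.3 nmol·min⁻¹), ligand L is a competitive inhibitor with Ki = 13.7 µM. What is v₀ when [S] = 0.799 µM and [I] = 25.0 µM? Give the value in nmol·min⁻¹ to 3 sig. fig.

7.12 nmol·min⁻¹

α = 1 + [I]/Ki = 1 + 25.0/13.7 = 2.825.
For a competitive inhibitor, Vmax is unchanged and the apparent Km becomes α·Km: Km,app = 0.805 µM, Vmax,app = 14.3 nmol·min⁻¹.
v = Vmax,app·[S]/(Km,app + [S]) = 14.3 × 0.799/(0.805 + 0.799) = 7.12 nmol·min⁻¹.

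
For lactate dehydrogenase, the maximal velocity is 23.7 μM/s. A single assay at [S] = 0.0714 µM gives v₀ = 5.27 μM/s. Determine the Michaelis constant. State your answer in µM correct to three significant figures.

v/Vmax = 5.27/23.7 = 0.2224 = [S]/(Km+[S]).
So Km + [S] = [S]/0.2224 = 0.3211 µM, giving Km = 0.3211 − 0.0714 = 0.250 µM.

0.250 µM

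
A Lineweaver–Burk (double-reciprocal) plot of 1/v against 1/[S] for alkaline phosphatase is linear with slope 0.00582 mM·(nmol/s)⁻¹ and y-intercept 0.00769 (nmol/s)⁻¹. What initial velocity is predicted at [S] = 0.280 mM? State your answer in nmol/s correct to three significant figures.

The y-intercept is 1/Vmax, so Vmax = 1/0.00769 = 130 nmol/s.
The slope is Km/Vmax, so Km = 0.00582 × 130 = 0.757 mM.
Then v = 130 × 0.280/(0.757 + 0.280) = 35.1 nmol/s.

35.1 nmol/s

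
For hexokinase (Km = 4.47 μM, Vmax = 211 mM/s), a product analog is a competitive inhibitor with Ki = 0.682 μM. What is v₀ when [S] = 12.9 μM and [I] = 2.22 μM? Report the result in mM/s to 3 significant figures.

α = 1 + [I]/Ki = 1 + 2.22/0.682 = 4.255.
For a competitive inhibitor, Vmax is unchanged and the apparent Km becomes α·Km: Km,app = 19.0 μM, Vmax,app = 211 mM/s.
v = Vmax,app·[S]/(Km,app + [S]) = 211 × 12.9/(19.0 + 12.9) = 85.3 mM/s.

85.3 mM/s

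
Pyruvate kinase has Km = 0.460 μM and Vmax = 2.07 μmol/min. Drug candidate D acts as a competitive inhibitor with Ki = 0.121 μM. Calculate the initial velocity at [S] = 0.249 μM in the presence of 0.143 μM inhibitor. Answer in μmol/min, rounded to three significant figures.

0.411 μmol/min

α = 1 + [I]/Ki = 1 + 0.143/0.121 = 2.182.
For a competitive inhibitor, Vmax is unchanged and the apparent Km becomes α·Km: Km,app = 1.00 μM, Vmax,app = 2.07 μmol/min.
v = Vmax,app·[S]/(Km,app + [S]) = 2.07 × 0.249/(1.00 + 0.249) = 0.411 μmol/min.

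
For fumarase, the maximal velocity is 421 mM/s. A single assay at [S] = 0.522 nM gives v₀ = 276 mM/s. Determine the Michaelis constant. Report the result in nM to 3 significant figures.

From v = Vmax[S]/(Km+[S]), Km = [S](Vmax − v)/v.
Km = 0.522 × (421 − 276) / 276 = 75.69/276 = 0.274 nM.

0.274 nM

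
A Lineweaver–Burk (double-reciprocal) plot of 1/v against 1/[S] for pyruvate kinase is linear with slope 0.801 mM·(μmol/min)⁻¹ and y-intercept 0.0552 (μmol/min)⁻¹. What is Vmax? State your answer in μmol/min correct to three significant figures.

The y-intercept of a Lineweaver–Burk plot equals 1/Vmax, so Vmax = 1/0.0552 = 18.1 μmol/min.

18.1 μmol/min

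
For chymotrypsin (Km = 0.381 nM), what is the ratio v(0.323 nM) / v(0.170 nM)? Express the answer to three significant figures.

Since Vmax cancels, v₂/v₁ = [S]₂(Km+[S]₁) / [S]₁(Km+[S]₂).
= 0.323×(0.381+0.170) / (0.170×(0.381+0.323)) = 0.1780/0.1197 = 1.49.

1.49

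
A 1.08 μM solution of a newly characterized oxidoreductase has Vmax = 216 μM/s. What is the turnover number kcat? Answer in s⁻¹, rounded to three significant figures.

200 s⁻¹

kcat = Vmax/[E]total = 216 μM/s / 1.08 μM = 200 s⁻¹.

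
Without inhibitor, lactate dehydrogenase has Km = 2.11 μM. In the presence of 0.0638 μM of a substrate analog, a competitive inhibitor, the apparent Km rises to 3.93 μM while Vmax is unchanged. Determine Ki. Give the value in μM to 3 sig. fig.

0.0740 μM

Competitive: Km,app = α·Km with α = 1 + [I]/Ki.
α = Km,app/Km = 3.93/2.11 = 1.863.
Since α = 1 + [I]/Ki, [I]/Ki = 1.863 − 1 = 0.8626 and Ki = 0.0638/0.8626 = 0.0740 μM.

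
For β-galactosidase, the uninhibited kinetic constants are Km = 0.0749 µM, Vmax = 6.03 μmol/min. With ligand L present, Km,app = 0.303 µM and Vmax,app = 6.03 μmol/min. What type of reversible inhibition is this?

competitive

Km increases (0.0749 → 0.303 µM) while Vmax is unchanged — the hallmark of competitive inhibition.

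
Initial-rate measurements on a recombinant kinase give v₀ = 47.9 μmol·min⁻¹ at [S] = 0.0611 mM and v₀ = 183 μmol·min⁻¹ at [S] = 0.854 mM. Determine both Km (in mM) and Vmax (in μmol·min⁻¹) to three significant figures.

Km = 0.237 mM; Vmax = 234 μmol·min⁻¹

From v = Vmax[S]/(Km+[S]), each point gives Vmax = v(Km+[S])/[S].
Equating: 47.9(Km+0.0611)/0.0611 = 183(Km+0.854)/0.854.
784.0·Km + 47.9 = 214.3·Km + 183, so (784.0 − 214.3)·Km = 183 − 47.9.
Km = 135.1/569.7 = 0.237 mM; then Vmax = 47.9(0.237+0.0611)/0.0611 = 234 μmol·min⁻¹.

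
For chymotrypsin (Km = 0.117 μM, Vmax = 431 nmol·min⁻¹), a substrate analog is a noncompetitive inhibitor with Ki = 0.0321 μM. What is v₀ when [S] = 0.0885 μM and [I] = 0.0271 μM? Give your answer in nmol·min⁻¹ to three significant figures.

α = 1 + [I]/Ki = 1 + 0.0271/0.0321 = 1.844.
For a noncompetitive inhibitor, Vmax is reduced to Vmax/α while Km is unchanged: Km,app = 0.117 μM, Vmax,app = 234 nmol·min⁻¹.
v = Vmax,app·[S]/(Km,app + [S]) = 234 × 0.0885/(0.117 + 0.0885) = 101 nmol·min⁻¹.

101 nmol·min⁻¹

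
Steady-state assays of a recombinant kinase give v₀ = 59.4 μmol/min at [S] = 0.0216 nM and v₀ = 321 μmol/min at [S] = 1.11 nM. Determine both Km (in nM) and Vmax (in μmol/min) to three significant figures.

In reciprocal form, 1/v = (Km/Vmax)·(1/[S]) + 1/Vmax. The two points give (1/[S], 1/v) = (46.30, 0.01684) and (0.9009, 0.003115).
Slope = (0.01684 − 0.003115)/(46.30 − 0.9009) = 0.0003022; intercept = 0.01684 − 0.0003022×46.30 = 0.002843.
Vmax = 1/intercept = 352 μmol/min; Km = slope × Vmax = 0.0003022 × 352 = 0.106 nM.

Km = 0.106 nM; Vmax = 352 μmol/min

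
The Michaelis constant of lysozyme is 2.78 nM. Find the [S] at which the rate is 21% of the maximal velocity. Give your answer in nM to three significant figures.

v/Vmax = [S]/(Km+[S]) = 0.21, so [S] = Km·0.21/(1 − 0.21) = 2.78 × 0.2658.
[S] = 0.739 nM.

0.739 nM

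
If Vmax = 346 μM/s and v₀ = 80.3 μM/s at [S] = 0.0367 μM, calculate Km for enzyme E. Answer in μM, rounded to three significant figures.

From v = Vmax[S]/(Km+[S]), Km = [S](Vmax − v)/v.
Km = 0.0367 × (346 − 80.3) / 80.3 = 9.751/80.3 = 0.121 μM.

0.121 μM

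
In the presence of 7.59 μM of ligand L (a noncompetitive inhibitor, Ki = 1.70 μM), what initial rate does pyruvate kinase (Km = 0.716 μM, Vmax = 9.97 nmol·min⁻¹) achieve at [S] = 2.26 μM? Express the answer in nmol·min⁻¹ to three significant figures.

1.39 nmol·min⁻¹

α = 1 + [I]/Ki = 1 + 7.59/1.70 = 5.465.
For a noncompetitive inhibitor, Vmax is reduced to Vmax/α while Km is unchanged: Km,app = 0.716 μM, Vmax,app = 1.82 nmol·min⁻¹.
v = Vmax,app·[S]/(Km,app + [S]) = 1.82 × 2.26/(0.716 + 2.26) = 1.39 nmol·min⁻¹.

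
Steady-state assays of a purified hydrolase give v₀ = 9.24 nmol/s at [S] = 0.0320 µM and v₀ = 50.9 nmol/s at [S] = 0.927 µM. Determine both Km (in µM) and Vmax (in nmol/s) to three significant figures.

In reciprocal form, 1/v = (Km/Vmax)·(1/[S]) + 1/Vmax. The two points give (1/[S], 1/v) = (31.25, 0.1082) and (1.079, 0.01965).
Slope = (0.1082 − 0.01965)/(31.25 − 1.079) = 0.002936; intercept = 0.1082 − 0.002936×31.25 = 0.01648.
Vmax = 1/intercept = 60.7 nmol/s; Km = slope × Vmax = 0.002936 × 60.7 = 0.178 µM.

Km = 0.178 µM; Vmax = 60.7 nmol/s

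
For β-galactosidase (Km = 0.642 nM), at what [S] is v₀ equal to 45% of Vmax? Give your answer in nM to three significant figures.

0.525 nM

v/Vmax = [S]/(Km+[S]) = 0.45, so [S] = Km·0.45/(1 − 0.45) = 0.642 × 0.8182.
[S] = 0.525 nM.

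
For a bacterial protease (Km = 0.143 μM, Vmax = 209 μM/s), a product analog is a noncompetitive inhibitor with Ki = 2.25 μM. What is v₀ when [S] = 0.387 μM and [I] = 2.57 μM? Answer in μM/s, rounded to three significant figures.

α = 1 + [I]/Ki = 1 + 2.57/2.25 = 2.142.
For a noncompetitive inhibitor, Vmax is reduced to Vmax/α while Km is unchanged: Km,app = 0.143 μM, Vmax,app = 97.6 μM/s.
v = Vmax,app·[S]/(Km,app + [S]) = 97.6 × 0.387/(0.143 + 0.387) = 71.2 μM/s.

71.2 μM/s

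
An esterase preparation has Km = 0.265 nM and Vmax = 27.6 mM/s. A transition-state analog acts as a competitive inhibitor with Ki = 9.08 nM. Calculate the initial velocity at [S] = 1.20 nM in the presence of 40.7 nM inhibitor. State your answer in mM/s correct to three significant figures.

12.5 mM/s

With α = 1 + [I]/Ki = 1 + 40.7/9.08 = 5.482, the competitive rate law is v = Vmax[S] / (αKm + [S]).
v = 27.6×1.20 / (5.482×0.265 + 1.20) = 33.12/2.653 = 12.5 mM/s.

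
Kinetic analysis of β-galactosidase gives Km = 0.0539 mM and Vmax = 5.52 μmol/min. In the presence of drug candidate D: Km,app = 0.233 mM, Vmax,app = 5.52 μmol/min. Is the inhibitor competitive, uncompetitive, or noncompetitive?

Km increases (0.0539 → 0.233 mM) while Vmax is unchanged — the hallmark of competitive inhibition.

competitive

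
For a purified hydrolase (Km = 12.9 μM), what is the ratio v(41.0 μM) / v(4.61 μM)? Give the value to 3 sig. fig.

2.89

Since Vmax cancels, v₂/v₁ = [S]₂(Km+[S]₁) / [S]₁(Km+[S]₂).
= 41.0×(12.9+4.61) / (4.61×(12.9+41.0)) = 717.9/248.5 = 2.89.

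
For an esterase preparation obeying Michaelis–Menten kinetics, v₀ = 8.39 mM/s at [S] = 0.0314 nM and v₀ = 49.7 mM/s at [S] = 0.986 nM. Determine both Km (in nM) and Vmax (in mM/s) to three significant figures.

Km = 0.191 nM; Vmax = 59.3 mM/s

In reciprocal form, 1/v = (Km/Vmax)·(1/[S]) + 1/Vmax. The two points give (1/[S], 1/v) = (31.85, 0.1192) and (1.014, 0.02012).
Slope = (0.1192 − 0.02012)/(31.85 − 1.014) = 0.003213; intercept = 0.1192 − 0.003213×31.85 = 0.01686.
Vmax = 1/intercept = 59.3 mM/s; Km = slope × Vmax = 0.003213 × 59.3 = 0.191 nM.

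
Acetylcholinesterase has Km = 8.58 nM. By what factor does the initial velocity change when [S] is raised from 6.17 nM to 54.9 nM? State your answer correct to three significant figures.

Since Vmax cancels, v₂/v₁ = [S]₂(Km+[S]₁) / [S]₁(Km+[S]₂).
= 54.9×(8.58+6.17) / (6.17×(8.58+54.9)) = 809.8/391.7 = 2.07.

2.07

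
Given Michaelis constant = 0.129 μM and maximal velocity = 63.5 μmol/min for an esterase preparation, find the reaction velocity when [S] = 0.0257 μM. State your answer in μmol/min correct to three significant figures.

10.5 μmol/min

v = Vmax·[S]/(Km + [S]) = 63.5 × 0.0257 / (0.129 + 0.0257)
  = 1.632 / 0.1547 = 10.5 μmol/min.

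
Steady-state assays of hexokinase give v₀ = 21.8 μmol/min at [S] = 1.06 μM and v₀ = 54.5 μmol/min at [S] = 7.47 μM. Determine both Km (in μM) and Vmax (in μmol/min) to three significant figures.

Km = 2.46 μM; Vmax = 72.5 μmol/min

In reciprocal form, 1/v = (Km/Vmax)·(1/[S]) + 1/Vmax. The two points give (1/[S], 1/v) = (0.9434, 0.04587) and (0.1339, 0.01835).
Slope = (0.04587 − 0.01835)/(0.9434 − 0.1339) = 0.03400; intercept = 0.04587 − 0.03400×0.9434 = 0.01380.
Vmax = 1/intercept = 72.5 μmol/min; Km = slope × Vmax = 0.03400 × 72.5 = 2.46 μM.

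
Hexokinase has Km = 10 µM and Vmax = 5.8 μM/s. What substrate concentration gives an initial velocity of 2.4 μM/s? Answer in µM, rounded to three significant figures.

7.06 µM

The required fractional saturation is v/Vmax = 2.4/5.8 = 0.4138.
Then [S]/(Km+[S]) = 0.4138 ⇒ [S] = 10 × 0.4138/(1 − 0.4138) = 7.06 µM.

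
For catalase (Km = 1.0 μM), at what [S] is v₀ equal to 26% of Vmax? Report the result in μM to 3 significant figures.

0.351 μM

v/Vmax = [S]/(Km+[S]) = 0.26, so [S] = Km·0.26/(1 − 0.26) = 1.0 × 0.3514.
[S] = 0.351 μM.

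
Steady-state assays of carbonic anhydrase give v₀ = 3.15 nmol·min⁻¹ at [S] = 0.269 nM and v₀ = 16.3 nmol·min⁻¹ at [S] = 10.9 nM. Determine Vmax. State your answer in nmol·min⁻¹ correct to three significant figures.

18.2 nmol·min⁻¹

From v = Vmax[S]/(Km+[S]), each point gives Vmax = v(Km+[S])/[S].
Equating: 3.15(Km+0.269)/0.269 = 16.3(Km+10.9)/10.9.
11.71·Km + 3.15 = 1.495·Km + 16.3, so (11.71 − 1.495)·Km = 16.3 − 3.15.
Km = 13.15/10.21 = 1.29 nM; then Vmax = 3.15(1.29+0.269)/0.269 = 18.2 nmol·min⁻¹.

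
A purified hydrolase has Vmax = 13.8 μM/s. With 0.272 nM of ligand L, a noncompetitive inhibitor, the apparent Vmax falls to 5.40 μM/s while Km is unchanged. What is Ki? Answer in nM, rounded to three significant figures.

0.175 nM

Noncompetitive: Vmax,app = Vmax/α with α = 1 + [I]/Ki.
α = Vmax/Vmax,app = 13.8/5.40 = 2.556.
Since α = 1 + [I]/Ki, [I]/Ki = 2.556 − 1 = 1.556 and Ki = 0.272/1.556 = 0.175 nM.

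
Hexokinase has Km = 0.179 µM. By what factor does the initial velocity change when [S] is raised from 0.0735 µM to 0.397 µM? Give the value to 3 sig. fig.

Since Vmax cancels, v₂/v₁ = [S]₂(Km+[S]₁) / [S]₁(Km+[S]₂).
= 0.397×(0.179+0.0735) / (0.0735×(0.179+0.397)) = 0.1002/0.04234 = 2.37.

2.37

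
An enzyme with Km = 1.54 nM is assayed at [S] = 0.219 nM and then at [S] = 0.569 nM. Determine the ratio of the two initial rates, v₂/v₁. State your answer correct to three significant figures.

Since Vmax cancels, v₂/v₁ = [S]₂(Km+[S]₁) / [S]₁(Km+[S]₂).
= 0.569×(1.54+0.219) / (0.219×(1.54+0.569)) = 1.001/0.4619 = 2.17.

2.17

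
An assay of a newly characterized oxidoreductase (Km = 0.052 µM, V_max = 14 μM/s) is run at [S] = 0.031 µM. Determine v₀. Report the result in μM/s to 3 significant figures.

5.23 μM/s

[S]/(Km+[S]) = 0.031/0.08300 = 0.3735, the fractional saturation.
v = 0.3735 × Vmax = 0.3735 × 14 = 5.23 μM/s.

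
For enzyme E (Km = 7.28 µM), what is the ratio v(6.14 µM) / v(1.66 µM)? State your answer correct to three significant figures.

2.46

Since Vmax cancels, v₂/v₁ = [S]₂(Km+[S]₁) / [S]₁(Km+[S]₂).
= 6.14×(7.28+1.66) / (1.66×(7.28+6.14)) = 54.89/22.28 = 2.46.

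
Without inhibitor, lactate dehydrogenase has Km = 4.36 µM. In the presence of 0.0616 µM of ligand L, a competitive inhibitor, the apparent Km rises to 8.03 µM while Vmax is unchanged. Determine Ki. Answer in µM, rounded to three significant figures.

0.0732 µM

Competitive: Km,app = α·Km with α = 1 + [I]/Ki.
α = Km,app/Km = 8.03/4.36 = 1.842.
Since α = 1 + [I]/Ki, [I]/Ki = 1.842 − 1 = 0.8417 and Ki = 0.0616/0.8417 = 0.0732 µM.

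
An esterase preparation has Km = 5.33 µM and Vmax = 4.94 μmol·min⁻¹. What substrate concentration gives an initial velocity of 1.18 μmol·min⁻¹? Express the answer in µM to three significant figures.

Rearranging v = Vmax[S]/(Km+[S]) gives [S] = Km·v/(Vmax − v).
[S] = 5.33 × 1.18 / (4.94 − 1.18) = 6.289/3.760 = 1.67 µM.

1.67 µM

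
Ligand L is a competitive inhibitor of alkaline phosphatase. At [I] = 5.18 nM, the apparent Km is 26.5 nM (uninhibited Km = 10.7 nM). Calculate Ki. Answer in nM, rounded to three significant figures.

3.51 nM

Competitive: Km,app = α·Km with α = 1 + [I]/Ki.
α = Km,app/Km = 26.5/10.7 = 2.477.
Since α = 1 + [I]/Ki, [I]/Ki = 2.477 − 1 = 1.477 and Ki = 5.18/1.477 = 3.51 nM.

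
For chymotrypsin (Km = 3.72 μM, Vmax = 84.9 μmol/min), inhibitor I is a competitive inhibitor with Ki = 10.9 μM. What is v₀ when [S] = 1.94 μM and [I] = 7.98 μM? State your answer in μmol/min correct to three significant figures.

α = 1 + [I]/Ki = 1 + 7.98/10.9 = 1.732.
For a competitive inhibitor, Vmax is unchanged and the apparent Km becomes α·Km: Km,app = 6.44 μM, Vmax,app = 84.9 μmol/min.
v = Vmax,app·[S]/(Km,app + [S]) = 84.9 × 1.94/(6.44 + 1.94) = 19.6 μmol/min.

19.6 μmol/min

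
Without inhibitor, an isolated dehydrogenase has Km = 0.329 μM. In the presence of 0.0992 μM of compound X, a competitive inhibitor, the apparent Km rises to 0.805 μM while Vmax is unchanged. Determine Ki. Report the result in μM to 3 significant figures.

Competitive: Km,app = α·Km with α = 1 + [I]/Ki.
α = Km,app/Km = 0.805/0.329 = 2.447.
Since α = 1 + [I]/Ki, [I]/Ki = 2.447 − 1 = 1.447 and Ki = 0.0992/1.447 = 0.0686 μM.

0.0686 μM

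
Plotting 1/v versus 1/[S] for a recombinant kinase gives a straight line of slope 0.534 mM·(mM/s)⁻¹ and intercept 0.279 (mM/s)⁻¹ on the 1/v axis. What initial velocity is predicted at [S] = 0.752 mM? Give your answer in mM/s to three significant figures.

The y-intercept is 1/Vmax, so Vmax = 1/0.279 = 3.58 mM/s.
The slope is Km/Vmax, so Km = 0.534 × 3.58 = 1.91 mM.
Then v = 3.58 × 0.752/(1.91 + 0.752) = 1.01 mM/s.

1.01 mM/s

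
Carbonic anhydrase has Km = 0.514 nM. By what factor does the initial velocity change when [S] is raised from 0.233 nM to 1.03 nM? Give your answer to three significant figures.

The fractional saturations are [S]/(Km+[S]) = 0.233/0.7470 = 0.3119 and 1.03/1.544 = 0.6671.
v₂/v₁ is just their ratio: 0.6671/0.3119 = 2.14.

2.14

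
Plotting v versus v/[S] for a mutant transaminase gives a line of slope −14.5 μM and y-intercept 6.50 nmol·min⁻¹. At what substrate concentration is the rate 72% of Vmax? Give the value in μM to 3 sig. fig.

The Eadie–Hofstee slope gives Km = 14.5 μM (slope = −Km).
v/Vmax = [S]/(Km+[S]) = 0.72 ⇒ [S] = Km·0.72/(1−0.72) = 14.5 × 2.571 = 37.3 μM.

37.3 μM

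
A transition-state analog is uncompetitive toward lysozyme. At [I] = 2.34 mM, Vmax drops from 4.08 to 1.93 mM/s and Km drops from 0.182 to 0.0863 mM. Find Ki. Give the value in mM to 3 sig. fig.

Uncompetitive: Vmax,app = Vmax/α (and Km,app = Km/α) with α = 1 + [I]/Ki.
α = Vmax/Vmax,app = 4.08/1.93 = 2.114.
Since α = 1 + [I]/Ki, [I]/Ki = 2.114 − 1 = 1.114 and Ki = 2.34/1.114 = 2.10 mM.

2.10 mM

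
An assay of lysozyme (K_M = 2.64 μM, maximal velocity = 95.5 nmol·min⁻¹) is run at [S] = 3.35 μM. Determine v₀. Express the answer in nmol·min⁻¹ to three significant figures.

[S]/(Km+[S]) = 3.35/5.990 = 0.5593, the fractional saturation.
v = 0.5593 × Vmax = 0.5593 × 95.5 = 53.4 nmol·min⁻¹.

53.4 nmol·min⁻¹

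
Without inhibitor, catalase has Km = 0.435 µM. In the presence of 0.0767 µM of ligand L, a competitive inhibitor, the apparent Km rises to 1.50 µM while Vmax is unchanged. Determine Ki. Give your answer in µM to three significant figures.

0.0313 µM

Competitive: Km,app = α·Km with α = 1 + [I]/Ki.
α = Km,app/Km = 1.50/0.435 = 3.448.
Ki = [I]/(α − 1) = 0.0767/2.448 = 0.0313 µM.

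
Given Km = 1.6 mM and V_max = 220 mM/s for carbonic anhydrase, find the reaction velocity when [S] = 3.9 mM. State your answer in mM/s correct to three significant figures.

156 mM/s

[S]/(Km+[S]) = 3.9/5.500 = 0.7091, the fractional saturation.
v = 0.7091 × Vmax = 0.7091 × 220 = 156 mM/s.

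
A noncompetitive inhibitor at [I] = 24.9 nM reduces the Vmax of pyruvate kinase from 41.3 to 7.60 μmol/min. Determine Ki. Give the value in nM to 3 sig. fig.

5.62 nM

Noncompetitive: Vmax,app = Vmax/α with α = 1 + [I]/Ki.
α = Vmax/Vmax,app = 41.3/7.60 = 5.434.
Since α = 1 + [I]/Ki, [I]/Ki = 5.434 − 1 = 4.434 and Ki = 24.9/4.434 = 5.62 nM.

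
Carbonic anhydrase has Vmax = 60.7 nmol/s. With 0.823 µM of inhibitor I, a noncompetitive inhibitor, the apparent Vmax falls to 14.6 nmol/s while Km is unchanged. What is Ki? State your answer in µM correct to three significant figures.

0.261 µM

Noncompetitive: Vmax,app = Vmax/α with α = 1 + [I]/Ki.
α = Vmax/Vmax,app = 60.7/14.6 = 4.158.
Ki = [I]/(α − 1) = 0.823/3.158 = 0.261 µM.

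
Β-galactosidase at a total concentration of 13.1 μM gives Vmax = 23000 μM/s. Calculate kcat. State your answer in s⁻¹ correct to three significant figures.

1760 s⁻¹

kcat = Vmax/[E]total = 23000 μM/s / 13.1 μM = 1760 s⁻¹.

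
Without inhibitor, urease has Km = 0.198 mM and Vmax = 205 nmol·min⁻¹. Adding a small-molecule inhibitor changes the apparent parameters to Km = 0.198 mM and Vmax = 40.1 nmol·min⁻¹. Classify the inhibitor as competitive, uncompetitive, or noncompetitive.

noncompetitive

Vmax decreases (205 → 40.1 nmol·min⁻¹) while Km is unchanged — pure noncompetitive inhibition.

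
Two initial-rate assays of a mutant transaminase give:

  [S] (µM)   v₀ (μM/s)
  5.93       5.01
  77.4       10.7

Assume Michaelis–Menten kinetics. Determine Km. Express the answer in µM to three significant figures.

8.05 µM

From v = Vmax[S]/(Km+[S]), each point gives Vmax = v(Km+[S])/[S].
Equating: 5.01(Km+5.93)/5.93 = 10.7(Km+77.4)/77.4.
0.8449·Km + 5.01 = 0.1382·Km + 10.7, so (0.8449 − 0.1382)·Km = 10.7 − 5.01.
Km = 5.690/0.7066 = 8.05 µM; then Vmax = 5.01(8.05+5.93)/5.93 = 11.8 μM/s.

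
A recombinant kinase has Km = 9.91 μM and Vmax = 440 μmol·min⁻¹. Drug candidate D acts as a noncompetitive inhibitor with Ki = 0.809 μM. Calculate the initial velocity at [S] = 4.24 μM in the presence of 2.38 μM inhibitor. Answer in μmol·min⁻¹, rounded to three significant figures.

33.4 μmol·min⁻¹

With α = 1 + [I]/Ki = 1 + 2.38/0.809 = 3.942, the noncompetitive rate law is v = (Vmax/α)·[S] / (Km + [S]).
v = (440/3.942)×4.24 / (9.91 + 4.24) = 473.3/14.15 = 33.4 μmol·min⁻¹.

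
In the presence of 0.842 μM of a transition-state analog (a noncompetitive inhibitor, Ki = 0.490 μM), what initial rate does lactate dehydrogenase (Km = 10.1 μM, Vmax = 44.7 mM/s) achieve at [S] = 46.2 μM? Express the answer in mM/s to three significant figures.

13.5 mM/s

α = 1 + [I]/Ki = 1 + 0.842/0.490 = 2.718.
For a noncompetitive inhibitor, Vmax is reduced to Vmax/α while Km is unchanged: Km,app = 10.1 μM, Vmax,app = 16.4 mM/s.
v = Vmax,app·[S]/(Km,app + [S]) = 16.4 × 46.2/(10.1 + 46.2) = 13.5 mM/s.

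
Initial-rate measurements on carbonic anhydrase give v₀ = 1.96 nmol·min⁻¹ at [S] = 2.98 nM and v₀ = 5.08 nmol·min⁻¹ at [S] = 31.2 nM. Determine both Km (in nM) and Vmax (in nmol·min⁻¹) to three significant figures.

Km = 6.30 nM; Vmax = 6.11 nmol·min⁻¹

From v = Vmax[S]/(Km+[S]), each point gives Vmax = v(Km+[S])/[S].
Equating: 1.96(Km+2.98)/2.98 = 5.08(Km+31.2)/31.2.
0.6577·Km + 1.96 = 0.1628·Km + 5.08, so (0.6577 − 0.1628)·Km = 5.08 − 1.96.
Km = 3.120/0.4949 = 6.30 nM; then Vmax = 1.96(6.30+2.98)/2.98 = 6.11 nmol·min⁻¹.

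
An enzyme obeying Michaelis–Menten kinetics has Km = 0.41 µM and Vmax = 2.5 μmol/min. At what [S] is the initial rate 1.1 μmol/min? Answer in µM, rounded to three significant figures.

0.322 µM

Rearranging v = Vmax[S]/(Km+[S]) gives [S] = Km·v/(Vmax − v).
[S] = 0.41 × 1.1 / (2.5 − 1.1) = 0.4510/1.400 = 0.322 µM.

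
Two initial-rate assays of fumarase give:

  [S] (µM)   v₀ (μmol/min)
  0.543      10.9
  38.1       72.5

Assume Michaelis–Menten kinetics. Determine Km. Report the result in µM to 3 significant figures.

In reciprocal form, 1/v = (Km/Vmax)·(1/[S]) + 1/Vmax. The two points give (1/[S], 1/v) = (1.842, 0.09174) and (0.02625, 0.01379).
Slope = (0.09174 − 0.01379)/(1.842 − 0.02625) = 0.04294; intercept = 0.09174 − 0.04294×1.842 = 0.01267.
Vmax = 1/intercept = 79.0 μmol/min; Km = slope × Vmax = 0.04294 × 79.0 = 3.39 µM.

3.39 µM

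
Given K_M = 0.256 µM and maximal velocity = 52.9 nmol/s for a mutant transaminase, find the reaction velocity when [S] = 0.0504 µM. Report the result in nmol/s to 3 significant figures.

v = Vmax·[S]/(Km + [S]) = 52.9 × 0.0504 / (0.256 + 0.0504)
  = 2.666 / 0.3064 = 8.70 nmol/s.

8.70 nmol/s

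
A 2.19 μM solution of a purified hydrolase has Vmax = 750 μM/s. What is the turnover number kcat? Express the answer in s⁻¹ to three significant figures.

kcat = Vmax/[E]total = 750 μM/s / 2.19 μM = 342 s⁻¹.

342 s⁻¹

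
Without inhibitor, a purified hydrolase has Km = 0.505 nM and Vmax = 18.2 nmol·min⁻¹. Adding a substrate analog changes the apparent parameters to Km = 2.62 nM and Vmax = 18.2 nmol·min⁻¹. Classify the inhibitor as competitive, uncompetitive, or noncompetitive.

competitive

Km increases (0.505 → 2.62 nM) while Vmax is unchanged — the hallmark of competitive inhibition.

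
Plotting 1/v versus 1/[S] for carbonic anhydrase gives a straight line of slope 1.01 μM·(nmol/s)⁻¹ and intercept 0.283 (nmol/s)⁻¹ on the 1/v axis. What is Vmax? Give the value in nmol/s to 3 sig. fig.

3.53 nmol/s

The y-intercept of a Lineweaver–Burk plot equals 1/Vmax, so Vmax = 1/0.283 = 3.53 nmol/s.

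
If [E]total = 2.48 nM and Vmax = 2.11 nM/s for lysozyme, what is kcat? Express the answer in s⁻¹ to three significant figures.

kcat = Vmax/[E]total = 2.11 nM/s / 2.48 nM = 0.851 s⁻¹.

0.851 s⁻¹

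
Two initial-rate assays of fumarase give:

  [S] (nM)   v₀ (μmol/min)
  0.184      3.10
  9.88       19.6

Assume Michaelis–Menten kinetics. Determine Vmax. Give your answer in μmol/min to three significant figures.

From v = Vmax[S]/(Km+[S]), each point gives Vmax = v(Km+[S])/[S].
Equating: 3.10(Km+0.184)/0.184 = 19.6(Km+9.88)/9.88.
16.85·Km + 3.10 = 1.984·Km + 19.6, so (16.85 − 1.984)·Km = 19.6 − 3.10.
Km = 16.50/14.86 = 1.11 nM; then Vmax = 3.10(1.11+0.184)/0.184 = 21.8 μmol/min.

21.8 μmol/min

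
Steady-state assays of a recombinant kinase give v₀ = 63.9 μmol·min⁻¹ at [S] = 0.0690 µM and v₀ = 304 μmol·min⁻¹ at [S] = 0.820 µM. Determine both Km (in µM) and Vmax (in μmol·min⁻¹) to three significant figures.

In reciprocal form, 1/v = (Km/Vmax)·(1/[S]) + 1/Vmax. The two points give (1/[S], 1/v) = (14.49, 0.01565) and (1.220, 0.003289).
Slope = (0.01565 − 0.003289)/(14.49 − 1.220) = 0.0009312; intercept = 0.01565 − 0.0009312×14.49 = 0.002154.
Vmax = 1/intercept = 464 μmol·min⁻¹; Km = slope × Vmax = 0.0009312 × 464 = 0.432 µM.

Km = 0.432 µM; Vmax = 464 μmol·min⁻¹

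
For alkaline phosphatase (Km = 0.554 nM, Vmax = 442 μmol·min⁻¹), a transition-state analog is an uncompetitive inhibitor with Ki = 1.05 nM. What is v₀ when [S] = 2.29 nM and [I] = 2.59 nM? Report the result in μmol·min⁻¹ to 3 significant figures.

119 μmol·min⁻¹

With α = 1 + [I]/Ki = 1 + 2.59/1.05 = 3.467, the uncompetitive rate law is v = (Vmax/α)·[S] / (Km/α + [S]).
v = (442/3.467)×2.29 / (0.554/3.467 + 2.29) = 292.0/2.450 = 119 μmol·min⁻¹.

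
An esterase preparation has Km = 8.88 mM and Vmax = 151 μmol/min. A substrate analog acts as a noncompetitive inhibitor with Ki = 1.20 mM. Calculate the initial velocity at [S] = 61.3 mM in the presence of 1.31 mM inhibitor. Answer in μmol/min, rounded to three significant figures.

63.1 μmol/min

α = 1 + [I]/Ki = 1 + 1.31/1.20 = 2.092.
For a noncompetitive inhibitor, Vmax is reduced to Vmax/α while Km is unchanged: Km,app = 8.88 mM, Vmax,app = 72.2 μmol/min.
v = Vmax,app·[S]/(Km,app + [S]) = 72.2 × 61.3/(8.88 + 61.3) = 63.1 μmol/min.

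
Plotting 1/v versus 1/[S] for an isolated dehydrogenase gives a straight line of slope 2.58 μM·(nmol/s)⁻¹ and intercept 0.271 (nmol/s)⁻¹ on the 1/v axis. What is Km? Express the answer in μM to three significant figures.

9.52 μM

y-intercept = 1/Vmax ⇒ Vmax = 3.69 nmol/s; slope = Km/Vmax ⇒ Km = slope × Vmax.
Km = 2.58 × 3.69 = 9.52 μM.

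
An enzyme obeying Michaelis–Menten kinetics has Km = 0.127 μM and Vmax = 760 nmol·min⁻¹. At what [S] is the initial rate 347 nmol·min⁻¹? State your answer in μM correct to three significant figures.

0.107 μM

The required fractional saturation is v/Vmax = 347/760 = 0.4566.
Then [S]/(Km+[S]) = 0.4566 ⇒ [S] = 0.127 × 0.4566/(1 − 0.4566) = 0.107 μM.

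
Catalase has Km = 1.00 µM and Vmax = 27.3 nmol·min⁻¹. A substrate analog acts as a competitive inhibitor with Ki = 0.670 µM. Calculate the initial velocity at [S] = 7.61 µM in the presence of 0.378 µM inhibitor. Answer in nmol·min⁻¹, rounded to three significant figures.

With α = 1 + [I]/Ki = 1 + 0.378/0.670 = 1.564, the competitive rate law is v = Vmax[S] / (αKm + [S]).
v = 27.3×7.61 / (1.564×1.00 + 7.61) = 207.8/9.174 = 22.6 nmol·min⁻¹.

22.6 nmol·min⁻¹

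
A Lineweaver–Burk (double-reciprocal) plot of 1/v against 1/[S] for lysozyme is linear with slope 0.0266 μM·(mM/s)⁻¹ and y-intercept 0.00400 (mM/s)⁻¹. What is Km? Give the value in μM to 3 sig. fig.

6.65 μM

y-intercept = 1/Vmax ⇒ Vmax = 250 mM/s; slope = Km/Vmax ⇒ Km = slope × Vmax.
Km = 0.0266 × 250 = 6.65 μM.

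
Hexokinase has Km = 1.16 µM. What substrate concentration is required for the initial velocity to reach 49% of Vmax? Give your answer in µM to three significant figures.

1.11 µM

v/Vmax = [S]/(Km+[S]) = 0.49, so [S] = Km·0.49/(1 − 0.49) = 1.16 × 0.9608.
[S] = 1.11 µM.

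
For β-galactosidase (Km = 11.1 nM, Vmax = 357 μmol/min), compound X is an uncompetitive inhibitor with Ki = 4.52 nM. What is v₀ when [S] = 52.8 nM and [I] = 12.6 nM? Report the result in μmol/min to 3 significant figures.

With α = 1 + [I]/Ki = 1 + 12.6/4.52 = 3.788, the uncompetitive rate law is v = (Vmax/α)·[S] / (Km/α + [S]).
v = (357/3.788)×52.8 / (11.1/3.788 + 52.8) = 4977/55.73 = 89.3 μmol/min.

89.3 μmol/min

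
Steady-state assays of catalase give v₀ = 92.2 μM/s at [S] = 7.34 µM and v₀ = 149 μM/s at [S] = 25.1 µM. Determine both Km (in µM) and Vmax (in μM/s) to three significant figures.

In reciprocal form, 1/v = (Km/Vmax)·(1/[S]) + 1/Vmax. The two points give (1/[S], 1/v) = (0.1362, 0.01085) and (0.03984, 0.006711).
Slope = (0.01085 − 0.006711)/(0.1362 − 0.03984) = 0.04289; intercept = 0.01085 − 0.04289×0.1362 = 0.005003.
Vmax = 1/intercept = 200 μM/s; Km = slope × Vmax = 0.04289 × 200 = 8.57 µM.

Km = 8.57 µM; Vmax = 200 μM/s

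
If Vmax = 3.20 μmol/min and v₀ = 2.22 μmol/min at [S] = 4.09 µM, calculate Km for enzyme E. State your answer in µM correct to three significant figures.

From v = Vmax[S]/(Km+[S]), Km = [S](Vmax − v)/v.
Km = 4.09 × (3.20 − 2.22) / 2.22 = 4.008/2.22 = 1.81 µM.

1.81 µM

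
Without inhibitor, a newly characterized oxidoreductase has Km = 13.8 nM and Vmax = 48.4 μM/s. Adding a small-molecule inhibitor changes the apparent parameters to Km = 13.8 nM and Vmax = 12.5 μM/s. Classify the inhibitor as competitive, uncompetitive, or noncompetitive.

noncompetitive

Vmax decreases (48.4 → 12.5 μM/s) while Km is unchanged — pure noncompetitive inhibition.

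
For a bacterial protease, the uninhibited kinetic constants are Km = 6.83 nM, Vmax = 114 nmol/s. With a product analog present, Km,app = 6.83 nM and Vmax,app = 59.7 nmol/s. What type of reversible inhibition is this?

noncompetitive

Vmax decreases (114 → 59.7 nmol/s) while Km is unchanged — pure noncompetitive inhibition.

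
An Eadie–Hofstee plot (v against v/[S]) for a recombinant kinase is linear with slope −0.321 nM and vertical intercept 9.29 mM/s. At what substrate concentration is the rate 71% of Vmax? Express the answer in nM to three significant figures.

The Eadie–Hofstee slope gives Km = 0.321 nM (slope = −Km).
v/Vmax = [S]/(Km+[S]) = 0.71 ⇒ [S] = Km·0.71/(1−0.71) = 0.321 × 2.448 = 0.786 nM.

0.786 nM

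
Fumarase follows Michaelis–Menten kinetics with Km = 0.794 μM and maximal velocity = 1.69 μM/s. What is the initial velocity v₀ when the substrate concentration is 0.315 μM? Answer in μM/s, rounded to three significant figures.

0.480 μM/s

v = Vmax·[S]/(Km + [S]) = 1.69 × 0.315 / (0.794 + 0.315)
  = 0.5324 / 1.109 = 0.480 μM/s.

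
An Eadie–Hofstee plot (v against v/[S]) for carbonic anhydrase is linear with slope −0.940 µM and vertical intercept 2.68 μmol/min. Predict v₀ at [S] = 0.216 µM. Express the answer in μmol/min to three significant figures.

0.501 μmol/min

In the Eadie–Hofstee form v = Vmax − Km·(v/[S]), the slope is −Km and the intercept is Vmax, so Km = 0.940 µM and Vmax = 2.68 μmol/min.
v = 2.68 × 0.216/(0.940 + 0.216) = 0.501 μmol/min.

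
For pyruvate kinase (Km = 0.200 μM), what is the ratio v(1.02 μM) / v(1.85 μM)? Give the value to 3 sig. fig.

0.926

Since Vmax cancels, v₂/v₁ = [S]₂(Km+[S]₁) / [S]₁(Km+[S]₂).
= 1.02×(0.200+1.85) / (1.85×(0.200+1.02)) = 2.091/2.257 = 0.926.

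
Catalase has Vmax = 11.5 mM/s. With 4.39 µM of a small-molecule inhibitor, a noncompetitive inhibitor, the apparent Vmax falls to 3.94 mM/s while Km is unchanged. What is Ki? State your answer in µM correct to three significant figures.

2.29 µM

Noncompetitive: Vmax,app = Vmax/α with α = 1 + [I]/Ki.
α = Vmax/Vmax,app = 11.5/3.94 = 2.919.
Ki = [I]/(α − 1) = 4.39/1.919 = 2.29 µM.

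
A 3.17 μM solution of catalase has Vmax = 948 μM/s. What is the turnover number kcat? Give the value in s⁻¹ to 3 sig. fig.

299 s⁻¹

kcat = Vmax/[E]total = 948 μM/s / 3.17 μM = 299 s⁻¹.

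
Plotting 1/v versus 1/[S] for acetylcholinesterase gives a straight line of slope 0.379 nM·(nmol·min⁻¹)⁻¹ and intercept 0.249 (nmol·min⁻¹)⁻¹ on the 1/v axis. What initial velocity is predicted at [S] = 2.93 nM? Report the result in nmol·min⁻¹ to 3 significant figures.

2.64 nmol·min⁻¹

The y-intercept is 1/Vmax, so Vmax = 1/0.249 = 4.02 nmol·min⁻¹.
The slope is Km/Vmax, so Km = 0.379 × 4.02 = 1.52 nM.
Then v = 4.02 × 2.93/(1.52 + 2.93) = 2.64 nmol·min⁻¹.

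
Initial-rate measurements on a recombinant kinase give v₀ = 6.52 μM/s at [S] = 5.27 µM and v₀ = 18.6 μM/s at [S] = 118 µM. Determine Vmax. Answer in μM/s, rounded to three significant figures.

From v = Vmax[S]/(Km+[S]), each point gives Vmax = v(Km+[S])/[S].
Equating: 6.52(Km+5.27)/5.27 = 18.6(Km+118)/118.
1.237·Km + 6.52 = 0.1576·Km + 18.6, so (1.237 − 0.1576)·Km = 18.6 − 6.52.
Km = 12.08/1.080 = 11.2 µM; then Vmax = 6.52(11.2+5.27)/5.27 = 20.4 μM/s.

20.4 μM/s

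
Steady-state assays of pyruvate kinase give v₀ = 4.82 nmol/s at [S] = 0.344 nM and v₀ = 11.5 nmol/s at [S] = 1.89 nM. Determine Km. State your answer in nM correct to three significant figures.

In reciprocal form, 1/v = (Km/Vmax)·(1/[S]) + 1/Vmax. The two points give (1/[S], 1/v) = (2.907, 0.2075) and (0.5291, 0.08696).
Slope = (0.2075 − 0.08696)/(2.907 − 0.5291) = 0.05068; intercept = 0.2075 − 0.05068×2.907 = 0.06014.
Vmax = 1/intercept = 16.6 nmol/s; Km = slope × Vmax = 0.05068 × 16.6 = 0.843 nM.

0.843 nM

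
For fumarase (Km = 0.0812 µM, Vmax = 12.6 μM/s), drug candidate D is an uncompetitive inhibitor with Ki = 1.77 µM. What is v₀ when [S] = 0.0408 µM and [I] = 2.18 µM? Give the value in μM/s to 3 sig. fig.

With α = 1 + [I]/Ki = 1 + 2.18/1.77 = 2.232, the uncompetitive rate law is v = (Vmax/α)·[S] / (Km/α + [S]).
v = (12.6/2.232)×0.0408 / (0.0812/2.232 + 0.0408) = 0.2304/0.07719 = 2.98 μM/s.

2.98 μM/s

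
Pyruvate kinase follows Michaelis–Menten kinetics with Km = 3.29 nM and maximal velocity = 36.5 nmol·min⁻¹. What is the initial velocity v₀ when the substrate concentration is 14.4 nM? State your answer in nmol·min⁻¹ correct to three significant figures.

29.7 nmol·min⁻¹

v = Vmax·[S]/(Km + [S]) = 36.5 × 14.4 / (3.29 + 14.4)
  = 525.6 / 17.69 = 29.7 nmol·min⁻¹.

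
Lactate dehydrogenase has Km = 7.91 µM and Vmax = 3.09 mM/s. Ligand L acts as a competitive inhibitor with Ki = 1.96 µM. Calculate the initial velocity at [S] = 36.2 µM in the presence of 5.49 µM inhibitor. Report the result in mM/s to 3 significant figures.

With α = 1 + [I]/Ki = 1 + 5.49/1.96 = 3.801, the competitive rate law is v = Vmax[S] / (αKm + [S]).
v = 3.09×36.2 / (3.801×7.91 + 36.2) = 111.9/66.27 = 1.69 mM/s.

1.69 mM/s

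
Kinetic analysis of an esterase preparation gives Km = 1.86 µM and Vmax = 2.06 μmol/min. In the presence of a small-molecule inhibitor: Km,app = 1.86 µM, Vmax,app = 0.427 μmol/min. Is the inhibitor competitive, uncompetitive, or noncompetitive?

Vmax decreases (2.06 → 0.427 μmol/min) while Km is unchanged — pure noncompetitive inhibition.

noncompetitive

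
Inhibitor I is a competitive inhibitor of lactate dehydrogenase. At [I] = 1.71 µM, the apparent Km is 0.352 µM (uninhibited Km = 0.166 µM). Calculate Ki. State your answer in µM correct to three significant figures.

1.53 µM

Competitive: Km,app = α·Km with α = 1 + [I]/Ki.
α = Km,app/Km = 0.352/0.166 = 2.120.
Ki = [I]/(α − 1) = 1.71/1.120 = 1.53 µM.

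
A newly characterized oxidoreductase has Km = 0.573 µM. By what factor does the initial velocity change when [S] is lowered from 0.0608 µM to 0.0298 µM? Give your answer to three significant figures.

0.515

The fractional saturations are [S]/(Km+[S]) = 0.0608/0.6338 = 0.09593 and 0.0298/0.6028 = 0.04944.
v₂/v₁ is just their ratio: 0.04944/0.09593 = 0.515.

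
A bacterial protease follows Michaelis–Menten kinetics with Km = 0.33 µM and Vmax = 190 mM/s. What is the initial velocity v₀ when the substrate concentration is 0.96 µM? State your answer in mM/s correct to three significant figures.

141 mM/s

v = Vmax·[S]/(Km + [S]) = 190 × 0.96 / (0.33 + 0.96)
  = 182.4 / 1.290 = 141 mM/s.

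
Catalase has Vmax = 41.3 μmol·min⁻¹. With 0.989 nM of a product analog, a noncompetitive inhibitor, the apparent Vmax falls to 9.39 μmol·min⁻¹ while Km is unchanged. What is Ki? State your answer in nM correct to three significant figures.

0.291 nM

Noncompetitive: Vmax,app = Vmax/α with α = 1 + [I]/Ki.
α = Vmax/Vmax,app = 41.3/9.39 = 4.398.
Since α = 1 + [I]/Ki, [I]/Ki = 4.398 − 1 = 3.398 and Ki = 0.989/3.398 = 0.291 nM.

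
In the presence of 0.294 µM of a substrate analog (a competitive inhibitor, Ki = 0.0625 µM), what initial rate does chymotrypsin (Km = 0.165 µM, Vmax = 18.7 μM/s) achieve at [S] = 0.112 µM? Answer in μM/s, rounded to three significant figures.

1.99 μM/s

α = 1 + [I]/Ki = 1 + 0.294/0.0625 = 5.704.
For a competitive inhibitor, Vmax is unchanged and the apparent Km becomes α·Km: Km,app = 0.941 µM, Vmax,app = 18.7 μM/s.
v = Vmax,app·[S]/(Km,app + [S]) = 18.7 × 0.112/(0.941 + 0.112) = 1.99 μM/s.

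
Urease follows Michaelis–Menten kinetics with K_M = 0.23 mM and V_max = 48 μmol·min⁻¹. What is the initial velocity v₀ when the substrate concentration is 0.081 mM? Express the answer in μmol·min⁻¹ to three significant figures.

12.5 μmol·min⁻¹

v = Vmax·[S]/(Km + [S]) = 48 × 0.081 / (0.23 + 0.081)
  = 3.888 / 0.3110 = 12.5 μmol·min⁻¹.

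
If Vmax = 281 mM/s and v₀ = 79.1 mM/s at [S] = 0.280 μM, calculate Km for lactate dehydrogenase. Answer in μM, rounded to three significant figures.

0.715 μM

From v = Vmax[S]/(Km+[S]), Km = [S](Vmax − v)/v.
Km = 0.280 × (281 − 79.1) / 79.1 = 56.53/79.1 = 0.715 μM.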